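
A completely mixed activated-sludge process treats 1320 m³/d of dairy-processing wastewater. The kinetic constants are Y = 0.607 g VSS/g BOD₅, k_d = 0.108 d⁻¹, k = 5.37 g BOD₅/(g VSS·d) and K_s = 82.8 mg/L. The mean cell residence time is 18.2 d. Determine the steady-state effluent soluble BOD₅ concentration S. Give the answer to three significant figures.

S ≈ 4.36 mg/L

From the Monod/SRT balance for a CMAS, S = K_s·(1+k_d θ_c)/[θ_c·(Y k − k_d) − 1] = 82.8 × (1 + 0.108 × 18.2) / [18.2 × (0.607 × 5.37 − 0.108) − 1] = 245.6 / 56.36 = 4.357 mg/L.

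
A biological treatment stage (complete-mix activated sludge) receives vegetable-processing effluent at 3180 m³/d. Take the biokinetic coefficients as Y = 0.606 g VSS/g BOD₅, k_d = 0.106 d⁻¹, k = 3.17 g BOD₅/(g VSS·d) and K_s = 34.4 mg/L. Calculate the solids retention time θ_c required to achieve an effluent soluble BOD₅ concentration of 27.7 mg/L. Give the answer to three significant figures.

θ_c ≈ 1.33 d

Specific growth rate at S = 27.7 mg/L: μ = YkS/(K_s+S) = 0.606·3.17·27.7/(34.4+27.7) = 0.8569 d⁻¹.
1/θ_c = 0.8569 − 0.106 = 0.7509 d⁻¹, so θ_c = 1.332 d.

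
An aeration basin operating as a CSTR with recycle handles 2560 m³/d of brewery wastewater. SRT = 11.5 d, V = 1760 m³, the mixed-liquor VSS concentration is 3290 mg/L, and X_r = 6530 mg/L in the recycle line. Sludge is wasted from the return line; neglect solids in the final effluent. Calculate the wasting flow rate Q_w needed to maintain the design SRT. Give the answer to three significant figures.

Wasting from the return line (neglecting effluent solids): Q_w = V·X / (θ_c·X_r) = 1760 × 3290 / (11.5 × 6530) = 77.11 m³/d.

Q_w ≈ 77.1 m³/d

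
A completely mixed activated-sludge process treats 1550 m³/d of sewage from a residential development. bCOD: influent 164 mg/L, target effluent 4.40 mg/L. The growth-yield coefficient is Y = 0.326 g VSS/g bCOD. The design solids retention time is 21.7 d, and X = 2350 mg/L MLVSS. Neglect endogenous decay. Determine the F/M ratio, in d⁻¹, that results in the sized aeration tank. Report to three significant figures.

Biomass mass balance (decay neglected): V·X = Y·Q·(S₀ − S)·θ_c, so V = 0.326 × 1550 × (164 − 4.40) × 21.7 / 2350 = 744.7 m³.
F/M = applied load / biomass = Q·S₀/(V·X) = 1550 × 164 / (744.7 × 2350) = 0.1453 d⁻¹.

F/M ≈ 0.145 d⁻¹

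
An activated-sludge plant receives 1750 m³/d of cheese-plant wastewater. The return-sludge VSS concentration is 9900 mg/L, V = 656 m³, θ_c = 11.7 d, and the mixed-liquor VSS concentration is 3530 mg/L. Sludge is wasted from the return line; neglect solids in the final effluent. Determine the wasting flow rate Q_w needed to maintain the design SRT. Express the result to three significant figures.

Q_w ≈ 20.0 m³/d

θ_c = V·X/(Q_w·X_r) when wasting from the recycle, so Q_w = V·X/(θ_c·X_r) = 656.0 × 3530 / (11.7 × 9900) = 19.99 m³/d.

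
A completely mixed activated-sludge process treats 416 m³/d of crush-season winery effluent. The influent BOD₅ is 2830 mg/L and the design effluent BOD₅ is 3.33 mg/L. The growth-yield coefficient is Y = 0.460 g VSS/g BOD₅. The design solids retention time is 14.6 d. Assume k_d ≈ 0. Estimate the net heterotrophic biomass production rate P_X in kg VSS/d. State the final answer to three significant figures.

P_X ≈ 541 kg VSS/d

Since k_d ≈ 0, Y_obs = Y = 0.460 g VSS/g BOD₅.
ΔS = 2830 − 3.33 = 2827 mg/L, so the substrate removal rate is 416 × 2827/1000 = 1176 kg BOD₅/d.
P_X = Y_obs · Q(S₀ − S) = 0.4600 × 1176 = 540.9 kg VSS/d.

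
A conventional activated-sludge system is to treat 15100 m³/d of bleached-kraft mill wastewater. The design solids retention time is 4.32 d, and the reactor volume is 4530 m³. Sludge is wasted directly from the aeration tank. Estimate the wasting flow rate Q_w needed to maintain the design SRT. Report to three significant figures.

With mixed-liquor wasting, θ_c = V/Q_w, so Q_w = V/θ_c = 4530/4.32 = 1049 m³/d.

Q_w ≈ 1050 m³/d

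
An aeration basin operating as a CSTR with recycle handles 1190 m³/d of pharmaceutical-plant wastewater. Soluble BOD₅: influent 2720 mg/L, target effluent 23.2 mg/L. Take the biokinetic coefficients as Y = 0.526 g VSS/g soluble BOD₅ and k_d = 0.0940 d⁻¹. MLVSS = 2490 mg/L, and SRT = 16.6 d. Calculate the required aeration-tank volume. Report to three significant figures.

Rearranging the biomass balance for a CMAS with decay, V = Y·Q·ΔS·θ_c / [X·(1+k_d θ_c)] = 0.526 × 1190 × (2720 − 23.2) × 16.6 / [2490 × (1 + 0.0940 × 16.6)] = 2.8×10^7 / 6375 = 4395 m³.

V ≈ 4400 m³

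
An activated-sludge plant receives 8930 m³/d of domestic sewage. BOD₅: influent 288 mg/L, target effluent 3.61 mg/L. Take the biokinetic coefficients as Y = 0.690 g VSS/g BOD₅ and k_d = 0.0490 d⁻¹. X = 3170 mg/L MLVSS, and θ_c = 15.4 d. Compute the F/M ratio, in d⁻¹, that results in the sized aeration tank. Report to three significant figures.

From the SRT design equation V = Y Q (S₀−S) θ_c / [X (1 + k_d θ_c)] = 0.690 × 8930 × (288 − 3.61) × 15.4 / [3170 × (1 + 0.0490 × 15.4)] = 2.7×10^7 / 5562 = 4852 m³.
Food-to-microorganism ratio F/M = Q S₀ / (V X) = 8930 × 288 / (4852 × 3170) = 0.1672 d⁻¹.

F/M ≈ 0.167 d⁻¹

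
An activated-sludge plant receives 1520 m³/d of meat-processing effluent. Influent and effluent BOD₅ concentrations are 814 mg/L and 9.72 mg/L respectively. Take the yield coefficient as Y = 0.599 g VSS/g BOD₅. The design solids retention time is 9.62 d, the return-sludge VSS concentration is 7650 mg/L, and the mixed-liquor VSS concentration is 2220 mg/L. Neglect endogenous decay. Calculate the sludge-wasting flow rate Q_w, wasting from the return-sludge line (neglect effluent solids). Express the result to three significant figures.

Q_w ≈ 95.7 m³/d

Biomass mass balance (decay neglected): V·X = Y·Q·(S₀ − S)·θ_c, so V = 0.599 × 1520 × (814 − 9.72) × 9.62 / 2220 = 3173 m³.
Q_w = (V·X)/(θ_c X_r) = 3173 × 2220 / (9.62 × 7650) = 95.72 m³/d.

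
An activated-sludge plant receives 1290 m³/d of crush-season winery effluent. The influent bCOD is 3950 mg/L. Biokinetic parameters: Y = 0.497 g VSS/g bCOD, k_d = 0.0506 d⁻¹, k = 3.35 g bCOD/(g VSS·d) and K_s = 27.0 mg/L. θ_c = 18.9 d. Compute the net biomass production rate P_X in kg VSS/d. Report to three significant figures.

From the Monod/SRT balance for a CMAS, S = K_s·(1+k_d θ_c)/[θ_c·(Y k − k_d) − 1] = 27.0 × (1 + 0.0506 × 18.9) / [18.9 × (0.497 × 3.35 − 0.0506) − 1] = 52.82 / 29.51 = 1.790 mg/L.
Correct the yield for decay: Y_obs = Y/(1 + k_d θ_c) = 0.497 / (1 + 0.0506 × 18.9) = 0.497 / 1.956 = 0.2540.
Substrate removed = Q·(S₀ − S) = 1290 m³/d × (3950 − 1.79) g/m³ = 5.09×10^6 g/d = 5093 kg/d.
P_X = Y_obs · Q(S₀ − S) = 0.2540 × 5093 = 1294 kg VSS/d.

P_X ≈ 1290 kg VSS/d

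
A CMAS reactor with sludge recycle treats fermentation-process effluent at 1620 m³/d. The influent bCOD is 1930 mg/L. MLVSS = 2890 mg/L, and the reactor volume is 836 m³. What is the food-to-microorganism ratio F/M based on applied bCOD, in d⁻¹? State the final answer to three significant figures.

F/M = Q·S₀ / (V·X) = 1620 × 1930 / (836.0 × 2890) = 1.294 g bCOD·(g VSS·d)⁻¹.

F/M ≈ 1.29 d⁻¹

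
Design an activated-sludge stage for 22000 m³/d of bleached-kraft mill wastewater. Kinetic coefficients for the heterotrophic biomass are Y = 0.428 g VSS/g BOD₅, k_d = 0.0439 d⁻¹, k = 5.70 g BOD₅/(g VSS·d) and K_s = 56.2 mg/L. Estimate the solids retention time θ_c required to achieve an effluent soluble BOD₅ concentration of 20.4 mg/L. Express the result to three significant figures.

From 1/θ_c = Y·k·S/(K_s + S) − k_d: Y·k·S/(K_s+S) = 0.428 × 5.70 × 20.4 / (56.2 + 20.4) = 0.6497 d⁻¹.
θ_c = 1/(μ − k_d) = 1/(0.6497 − 0.0439) = 1/0.6058 = 1.651 d.

θ_c ≈ 1.65 d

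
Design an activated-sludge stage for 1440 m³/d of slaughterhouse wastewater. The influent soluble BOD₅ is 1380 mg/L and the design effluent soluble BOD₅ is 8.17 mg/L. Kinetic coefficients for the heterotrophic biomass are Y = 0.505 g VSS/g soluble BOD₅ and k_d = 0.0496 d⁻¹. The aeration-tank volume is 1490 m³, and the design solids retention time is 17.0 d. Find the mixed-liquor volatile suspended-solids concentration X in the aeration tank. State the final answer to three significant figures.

X = Y·Q·ΔS·θ_c / [V·(1 + k_d θ_c)] = 0.505 × 1440 × (1380 − 8.17) × 17.0 / [1490 × (1 + 0.0496 × 17.0)] = 6175 mg/L.

X ≈ 6180 mg/L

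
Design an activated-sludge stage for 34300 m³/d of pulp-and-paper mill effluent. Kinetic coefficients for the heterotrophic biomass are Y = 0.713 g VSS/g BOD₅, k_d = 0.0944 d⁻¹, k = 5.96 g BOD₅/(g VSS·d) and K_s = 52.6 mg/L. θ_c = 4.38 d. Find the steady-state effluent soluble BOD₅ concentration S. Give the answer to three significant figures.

For a completely mixed reactor with recycle the Lawrence–McCarty relation gives S = K_s·(1 + k_d·θ_c) / [θ_c·(Y·k − k_d) − 1] = 52.6 × (1 + 0.0944 × 4.38) / [4.38 × (0.713 × 5.96 − 0.0944) − 1] = 74.35 / 17.20 = 4.323 mg/L.

S ≈ 4.32 mg/L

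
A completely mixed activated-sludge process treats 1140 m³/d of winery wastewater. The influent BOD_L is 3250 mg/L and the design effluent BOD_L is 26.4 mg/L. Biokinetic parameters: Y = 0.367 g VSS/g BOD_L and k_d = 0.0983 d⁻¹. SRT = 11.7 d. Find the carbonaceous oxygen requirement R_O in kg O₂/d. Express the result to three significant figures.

R_O ≈ 2780 kg O₂/d

The observed yield is Y_obs = Y/(1 + k_d·θ_c) = 0.367 / (1 + 0.0983 × 11.7) = 0.367 / 2.150 = 0.1707 g VSS per g BOD_L removed.
ΔS = 3250 − 26.4 = 3224 mg/L, so the substrate removal rate is 1140 × 3224/1000 = 3675 kg BOD_L/d.
Biomass synthesised: P_X = Y_obs × 3675 = 627.3 kg VSS/d.
R_O = Q·(S₀ − S) − 1.42·P_X = 3675 − 1.42 × 627.3 = 2784 kg O₂/d.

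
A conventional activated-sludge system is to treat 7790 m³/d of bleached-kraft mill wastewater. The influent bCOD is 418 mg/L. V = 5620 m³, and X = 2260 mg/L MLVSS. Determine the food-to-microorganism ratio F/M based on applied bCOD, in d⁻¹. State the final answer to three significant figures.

F/M ≈ 0.256 d⁻¹

Food-to-microorganism ratio F/M = Q S₀ / (V X) = 7790 × 418 / (5620 × 2260) = 0.2564 d⁻¹.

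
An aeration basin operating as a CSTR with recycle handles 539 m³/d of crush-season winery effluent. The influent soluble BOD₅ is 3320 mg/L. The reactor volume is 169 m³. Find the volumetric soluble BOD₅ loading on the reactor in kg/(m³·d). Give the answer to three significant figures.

Volumetric loading L_v = Q·S₀ / V = 539 × 3320 g/m³ / 169.0 m³ = 10589 g/(m³·d) = 10.59 kg soluble BOD₅/(m³·d).

L_v ≈ 10.6 kg soluble BOD₅/(m³·d)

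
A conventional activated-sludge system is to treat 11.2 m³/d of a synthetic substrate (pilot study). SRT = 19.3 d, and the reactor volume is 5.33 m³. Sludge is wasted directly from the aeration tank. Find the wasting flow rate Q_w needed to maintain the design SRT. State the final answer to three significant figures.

For wasting at MLVSS concentration, Q_w = V/θ_c = 5.330/19.3 = 0.2762 m³/d.

Q_w ≈ 0.276 m³/d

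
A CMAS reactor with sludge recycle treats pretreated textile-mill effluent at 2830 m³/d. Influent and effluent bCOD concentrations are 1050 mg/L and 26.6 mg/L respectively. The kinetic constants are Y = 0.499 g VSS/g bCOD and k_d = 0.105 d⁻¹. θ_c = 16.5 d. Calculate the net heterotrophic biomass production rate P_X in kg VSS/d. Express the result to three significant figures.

Correct the yield for decay: Y_obs = Y/(1 + k_d θ_c) = 0.499 / (1 + 0.105 × 16.5) = 0.499 / 2.732 = 0.1826.
Q·(S₀ − S) = 2830 × (1050 − 26.6) × 10⁻³ = 2896 kg/d removed.
So the net sludge growth is P_X = 0.1826 × 2896 = 528.9 kg VSS/d.

P_X ≈ 529 kg VSS/d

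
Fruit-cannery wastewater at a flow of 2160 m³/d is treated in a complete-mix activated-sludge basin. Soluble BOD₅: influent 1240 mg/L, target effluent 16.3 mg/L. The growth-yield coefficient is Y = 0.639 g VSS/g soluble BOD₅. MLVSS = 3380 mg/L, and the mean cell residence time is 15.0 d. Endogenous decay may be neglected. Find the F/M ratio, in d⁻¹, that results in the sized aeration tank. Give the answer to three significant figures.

F/M ≈ 0.106 d⁻¹

V·X = Y·Q·ΔS·θ_c gives V = 0.639 × 2160 × (1240 − 16.3) × 15.0 / 3380 = 7496 m³.
F/M = Q·S₀ / (V·X) = 2160 × 1240 / (7496 × 3380) = 0.1057 g soluble BOD₅·(g VSS·d)⁻¹.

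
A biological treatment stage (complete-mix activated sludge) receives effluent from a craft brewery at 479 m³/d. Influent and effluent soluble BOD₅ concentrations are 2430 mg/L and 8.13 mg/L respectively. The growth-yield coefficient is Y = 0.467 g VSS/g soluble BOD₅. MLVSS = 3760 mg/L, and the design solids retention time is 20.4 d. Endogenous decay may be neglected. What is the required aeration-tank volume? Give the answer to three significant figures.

V ≈ 2940 m³

With k_d = 0 the design equation reduces to V = Y Q (S₀−S) θ_c / X = 0.467 × 479 × (2430 − 8.13) × 20.4 / 3760 = 2939 m³.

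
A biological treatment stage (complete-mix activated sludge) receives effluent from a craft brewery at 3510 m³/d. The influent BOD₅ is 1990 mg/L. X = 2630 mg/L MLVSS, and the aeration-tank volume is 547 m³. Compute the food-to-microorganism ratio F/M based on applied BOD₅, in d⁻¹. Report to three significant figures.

Food-to-microorganism ratio F/M = Q S₀ / (V X) = 3510 × 1990 / (547.0 × 2630) = 4.855 d⁻¹.

F/M ≈ 4.86 d⁻¹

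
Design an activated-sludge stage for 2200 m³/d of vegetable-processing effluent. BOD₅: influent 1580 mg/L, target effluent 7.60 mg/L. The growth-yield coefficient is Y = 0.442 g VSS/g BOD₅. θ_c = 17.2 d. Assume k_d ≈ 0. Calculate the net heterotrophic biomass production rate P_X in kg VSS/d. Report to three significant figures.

P_X ≈ 1530 kg VSS/d

Since k_d ≈ 0, Y_obs = Y = 0.442 g VSS/g BOD₅.
Mass of BOD₅ removed per day: Q(S₀ − S) = 2200 × 1572 g/m³ = 3459 kg/d.
Biomass produced: P_X = Y_obs·Q·ΔS = 0.4420 × 3459 ≈ 1529 kg VSS/d.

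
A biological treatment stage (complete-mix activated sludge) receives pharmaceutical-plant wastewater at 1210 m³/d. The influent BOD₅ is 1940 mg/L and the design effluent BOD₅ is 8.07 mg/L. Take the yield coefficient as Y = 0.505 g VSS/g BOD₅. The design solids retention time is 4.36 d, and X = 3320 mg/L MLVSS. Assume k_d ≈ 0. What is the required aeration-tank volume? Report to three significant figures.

V ≈ 1550 m³

Biomass mass balance (decay neglected): V·X = Y·Q·(S₀ − S)·θ_c, so V = 0.505 × 1210 × (1940 − 8.07) × 4.36 / 3320 = 1550 m³.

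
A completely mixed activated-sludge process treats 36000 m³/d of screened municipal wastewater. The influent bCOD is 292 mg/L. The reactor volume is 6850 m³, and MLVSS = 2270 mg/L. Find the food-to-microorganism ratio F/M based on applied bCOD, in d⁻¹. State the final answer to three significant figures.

F/M ≈ 0.676 d⁻¹

F/M = Q·S₀ / (V·X) = 36000 × 292 / (6850 × 2270) = 0.6760 g bCOD·(g VSS·d)⁻¹.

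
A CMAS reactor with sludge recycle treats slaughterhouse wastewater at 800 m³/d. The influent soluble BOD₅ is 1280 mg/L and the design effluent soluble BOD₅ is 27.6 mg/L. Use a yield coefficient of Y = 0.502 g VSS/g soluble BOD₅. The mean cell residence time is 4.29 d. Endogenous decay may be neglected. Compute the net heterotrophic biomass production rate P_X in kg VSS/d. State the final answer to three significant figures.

P_X ≈ 503 kg VSS/d

Since k_d ≈ 0, Y_obs = Y = 0.502 g VSS/g soluble BOD₅.
ΔS = 1280 − 27.6 = 1252 mg/L, so the substrate removal rate is 800 × 1252/1000 = 1002 kg soluble BOD₅/d.
So the net sludge growth is P_X = 0.5020 × 1002 = 503.0 kg VSS/d.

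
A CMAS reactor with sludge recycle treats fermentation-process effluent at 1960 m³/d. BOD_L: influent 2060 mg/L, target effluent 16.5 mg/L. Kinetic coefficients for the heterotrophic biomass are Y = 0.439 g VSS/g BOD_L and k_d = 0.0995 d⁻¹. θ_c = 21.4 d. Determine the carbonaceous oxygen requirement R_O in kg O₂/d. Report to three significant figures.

The observed yield is Y_obs = Y/(1 + k_d·θ_c) = 0.439 / (1 + 0.0995 × 21.4) = 0.439 / 3.129 = 0.1403 g VSS per g BOD_L removed.
Substrate removed = Q·(S₀ − S) = 1960 m³/d × (2060 − 16.5) g/m³ = 4.01×10^6 g/d = 4005 kg/d.
Net sludge production P_X = 0.1403 × 4005 = 561.9 kg VSS/d.
R_O = Q·(S₀ − S) − 1.42·P_X = 4005 − 1.42 × 561.9 = 3207 kg O₂/d.

R_O ≈ 3210 kg O₂/d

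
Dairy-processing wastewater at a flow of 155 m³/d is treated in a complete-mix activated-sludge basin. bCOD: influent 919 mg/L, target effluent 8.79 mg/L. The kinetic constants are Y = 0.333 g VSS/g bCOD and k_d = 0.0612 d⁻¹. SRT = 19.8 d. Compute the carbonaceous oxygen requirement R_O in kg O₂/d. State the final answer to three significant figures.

R_O ≈ 111 kg O₂/d

The observed yield is Y_obs = Y/(1 + k_d·θ_c) = 0.333 / (1 + 0.0612 × 19.8) = 0.333 / 2.212 = 0.1506 g VSS per g bCOD removed.
ΔS = 919 − 8.79 = 910.2 mg/L, so the substrate removal rate is 155 × 910.2/1000 = 141.1 kg bCOD/d.
Biomass synthesised: P_X = Y_obs × 141.1 = 21.24 kg VSS/d.
Carbonaceous O₂ demand = substrate oxidised − cell-mass equivalent = 141.1 − 1.42 × 21.24 = 110.9 kg O₂/d.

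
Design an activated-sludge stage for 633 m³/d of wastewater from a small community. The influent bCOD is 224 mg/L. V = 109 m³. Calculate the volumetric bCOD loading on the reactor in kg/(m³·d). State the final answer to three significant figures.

Volumetric loading L_v = Q·S₀ / V = 633 × 224 g/m³ / 109.0 m³ = 1301 g/(m³·d) = 1.301 kg bCOD/(m³·d).

L_v ≈ 1.30 kg bCOD/(m³·d)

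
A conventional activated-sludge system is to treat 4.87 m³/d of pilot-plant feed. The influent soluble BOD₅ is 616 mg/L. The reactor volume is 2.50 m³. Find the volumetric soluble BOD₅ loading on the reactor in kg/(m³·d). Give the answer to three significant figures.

L_v = Q S₀ / V = 4.87 × 616 × 10⁻³ / 2.500 = 1.200 kg/(m³·d).

L_v ≈ 1.20 kg soluble BOD₅/(m³·d)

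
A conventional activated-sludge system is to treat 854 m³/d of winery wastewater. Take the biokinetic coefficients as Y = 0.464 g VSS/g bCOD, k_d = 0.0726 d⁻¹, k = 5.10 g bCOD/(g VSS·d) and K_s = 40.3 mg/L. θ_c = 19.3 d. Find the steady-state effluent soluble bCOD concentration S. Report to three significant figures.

From the Monod/SRT balance for a CMAS, S = K_s·(1+k_d θ_c)/[θ_c·(Y k − k_d) − 1] = 40.3 × (1 + 0.0726 × 19.3) / [19.3 × (0.464 × 5.10 − 0.0726) − 1] = 96.77 / 43.27 = 2.236 mg/L.

S ≈ 2.24 mg/L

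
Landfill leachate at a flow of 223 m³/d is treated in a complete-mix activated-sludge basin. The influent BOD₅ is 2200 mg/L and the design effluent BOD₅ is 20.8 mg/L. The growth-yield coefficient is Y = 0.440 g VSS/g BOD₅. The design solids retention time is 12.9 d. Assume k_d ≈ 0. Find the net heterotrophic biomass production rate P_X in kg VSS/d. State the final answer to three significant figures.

No decay correction is needed, so Y_obs = Y = 0.440.
Substrate removed = Q·(S₀ − S) = 223 m³/d × (2200 − 20.8) g/m³ = 4.86×10^5 g/d = 486.0 kg/d.
Biomass produced: P_X = Y_obs·Q·ΔS = 0.4400 × 486.0 ≈ 213.8 kg VSS/d.

P_X ≈ 214 kg VSS/d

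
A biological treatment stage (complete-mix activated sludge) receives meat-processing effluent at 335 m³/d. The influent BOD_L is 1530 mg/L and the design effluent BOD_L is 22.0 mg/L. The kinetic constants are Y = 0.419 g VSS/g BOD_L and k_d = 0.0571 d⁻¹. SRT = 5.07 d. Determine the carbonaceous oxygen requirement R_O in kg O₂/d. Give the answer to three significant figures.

The observed yield is Y_obs = Y/(1 + k_d·θ_c) = 0.419 / (1 + 0.0571 × 5.07) = 0.419 / 1.289 = 0.3249 g VSS per g BOD_L removed.
Q·(S₀ − S) = 335 × (1530 − 22.0) × 10⁻³ = 505.2 kg/d removed.
Biomass synthesised: P_X = Y_obs × 505.2 = 164.1 kg VSS/d.
Carbonaceous O₂ demand = substrate oxidised − cell-mass equivalent = 505.2 − 1.42 × 164.1 = 272.1 kg O₂/d.

R_O ≈ 272 kg O₂/d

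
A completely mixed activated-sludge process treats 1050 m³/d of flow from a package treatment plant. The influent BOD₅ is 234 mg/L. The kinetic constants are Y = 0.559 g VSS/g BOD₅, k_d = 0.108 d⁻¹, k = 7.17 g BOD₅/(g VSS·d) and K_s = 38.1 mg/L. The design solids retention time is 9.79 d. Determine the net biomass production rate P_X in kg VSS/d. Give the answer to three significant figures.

P_X ≈ 66.2 kg VSS/d

Effluent substrate depends only on kinetics and SRT: S = K_s(1 + k_d θ_c) / [θ_c(Yk − k_d) − 1] = 38.1 × (1 + 0.108 × 9.79) / [9.79 × (0.559 × 7.17 − 0.108) − 1] = 78.38 / 37.18 = 2.108 mg/L.
Observed yield with endogenous decay: Y_obs = Y / (1 + k_d·θ_c) = 0.559 / (1 + 0.108 × 9.79) = 0.559 / 2.057 = 0.2717 g VSS/g BOD₅.
ΔS = 234 − 2.11 = 231.9 mg/L, so the substrate removal rate is 1050 × 231.9/1000 = 243.5 kg BOD₅/d.
Net biomass production P_X = Y_obs × Q·(S₀ − S) = 0.2717 × 243.5 = 66.16 kg VSS/d.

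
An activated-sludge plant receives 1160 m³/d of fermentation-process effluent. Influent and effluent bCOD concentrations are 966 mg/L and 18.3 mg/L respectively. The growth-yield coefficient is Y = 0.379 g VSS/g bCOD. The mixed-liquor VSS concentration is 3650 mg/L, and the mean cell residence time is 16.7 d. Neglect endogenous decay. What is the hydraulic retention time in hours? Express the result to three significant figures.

τ ≈ 39.4 h

With k_d = 0 the design equation reduces to V = Y Q (S₀−S) θ_c / X = 0.379 × 1160 × (966 − 18.3) × 16.7 / 3650 = 1906 m³.
τ = V/Q = 1906/1160 = 1.643 d, or 39.44 h.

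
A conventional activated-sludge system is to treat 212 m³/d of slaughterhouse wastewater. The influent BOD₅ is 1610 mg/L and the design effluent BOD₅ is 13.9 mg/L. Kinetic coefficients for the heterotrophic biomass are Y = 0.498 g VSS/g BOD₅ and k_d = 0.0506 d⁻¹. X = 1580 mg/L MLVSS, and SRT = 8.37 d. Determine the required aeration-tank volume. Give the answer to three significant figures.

V ≈ 627 m³

Steady-state biomass mass balance: V·X·(1 + k_d·θ_c) = Y·Q·(S₀ − S)·θ_c, so V = 0.498 × 212 × (1610 − 13.9) × 8.37 / [1580 × (1 + 0.0506 × 8.37)] = 1.41×10^6 / 2249 = 627.1 m³.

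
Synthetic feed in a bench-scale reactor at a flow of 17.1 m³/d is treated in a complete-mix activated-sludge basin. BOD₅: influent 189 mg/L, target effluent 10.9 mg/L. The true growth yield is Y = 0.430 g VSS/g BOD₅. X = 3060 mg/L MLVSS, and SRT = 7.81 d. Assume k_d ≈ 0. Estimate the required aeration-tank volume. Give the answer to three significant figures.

V·X = Y·Q·ΔS·θ_c gives V = 0.430 × 17.1 × (189 − 10.9) × 7.81 / 3060 = 3.342 m³.

V ≈ 3.34 m³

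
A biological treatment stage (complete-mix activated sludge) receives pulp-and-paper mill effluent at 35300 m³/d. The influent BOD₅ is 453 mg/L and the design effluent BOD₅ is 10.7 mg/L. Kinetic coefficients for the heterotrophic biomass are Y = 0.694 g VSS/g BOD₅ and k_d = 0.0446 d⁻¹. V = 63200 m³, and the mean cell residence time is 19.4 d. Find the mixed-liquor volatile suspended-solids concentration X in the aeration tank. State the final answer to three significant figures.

Solving the biomass balance for X: X = Y Q (S₀−S) θ_c / [V (1+k_d θ_c)] = 0.694 × 35300 × (453 − 10.7) × 19.4 / [63200 × (1 + 0.0446 × 19.4)] = 1783 mg/L.

X ≈ 1780 mg/L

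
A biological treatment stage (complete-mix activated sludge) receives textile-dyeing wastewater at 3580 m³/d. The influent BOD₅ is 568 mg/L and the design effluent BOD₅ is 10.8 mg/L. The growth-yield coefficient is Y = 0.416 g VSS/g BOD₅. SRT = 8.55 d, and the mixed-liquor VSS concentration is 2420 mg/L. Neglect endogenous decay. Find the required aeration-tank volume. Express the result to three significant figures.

V ≈ 2930 m³

With k_d = 0 the design equation reduces to V = Y Q (S₀−S) θ_c / X = 0.416 × 3580 × (568 − 10.8) × 8.55 / 2420 = 2932 m³.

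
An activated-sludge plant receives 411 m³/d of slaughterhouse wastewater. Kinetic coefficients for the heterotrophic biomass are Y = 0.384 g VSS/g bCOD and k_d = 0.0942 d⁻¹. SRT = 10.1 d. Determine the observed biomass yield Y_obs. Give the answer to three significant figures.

Correct the yield for decay: Y_obs = Y/(1 + k_d θ_c) = 0.384 / (1 + 0.0942 × 10.1) = 0.384 / 1.951 = 0.1968.

Y_obs ≈ 0.197 g VSS/g bCOD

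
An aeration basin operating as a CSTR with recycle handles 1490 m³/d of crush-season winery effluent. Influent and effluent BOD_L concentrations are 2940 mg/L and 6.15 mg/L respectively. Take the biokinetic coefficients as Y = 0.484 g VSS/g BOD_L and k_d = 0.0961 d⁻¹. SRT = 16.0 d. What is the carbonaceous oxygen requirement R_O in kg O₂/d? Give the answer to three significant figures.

Y_obs = Y / (1 + k_d θ_c) = 0.484 / (1 + 0.0961 × 16.0) = 0.484 / 2.538 = 0.1907.
Mass of BOD_L removed per day: Q(S₀ − S) = 1490 × 2934 g/m³ = 4371 kg/d.
P_X = Y_obs·Q·(S₀ − S) = 0.1907 × 4371 = 833.8 kg VSS/d.
R_O = Q·(S₀ − S) − 1.42·P_X = 4371 − 1.42 × 833.8 = 3187 kg O₂/d.

R_O ≈ 3190 kg O₂/d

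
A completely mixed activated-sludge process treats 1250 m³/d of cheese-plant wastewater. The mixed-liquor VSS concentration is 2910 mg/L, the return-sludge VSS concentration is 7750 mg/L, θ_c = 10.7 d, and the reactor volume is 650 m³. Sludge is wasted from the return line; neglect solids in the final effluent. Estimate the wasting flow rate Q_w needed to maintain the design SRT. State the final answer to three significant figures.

Q_w = (V·X)/(θ_c X_r) = 650.0 × 2910 / (10.7 × 7750) = 22.81 m³/d.

Q_w ≈ 22.8 m³/d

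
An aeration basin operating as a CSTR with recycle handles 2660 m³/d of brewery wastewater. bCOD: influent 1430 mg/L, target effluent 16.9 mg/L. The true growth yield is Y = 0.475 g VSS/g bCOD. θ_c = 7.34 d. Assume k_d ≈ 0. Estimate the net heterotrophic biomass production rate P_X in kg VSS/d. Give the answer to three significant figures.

P_X ≈ 1790 kg VSS/d

Since k_d ≈ 0, Y_obs = Y = 0.475 g VSS/g bCOD.
Substrate removed = Q·(S₀ − S) = 2660 m³/d × (1430 − 16.9) g/m³ = 3.76×10^6 g/d = 3759 kg/d.
So the net sludge growth is P_X = 0.4750 × 3759 = 1785 kg VSS/d.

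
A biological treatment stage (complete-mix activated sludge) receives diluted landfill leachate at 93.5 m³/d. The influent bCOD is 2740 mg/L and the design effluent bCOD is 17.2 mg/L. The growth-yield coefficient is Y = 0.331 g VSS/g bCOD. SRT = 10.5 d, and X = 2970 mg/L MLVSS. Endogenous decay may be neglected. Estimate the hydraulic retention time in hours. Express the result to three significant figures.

τ ≈ 76.5 h

Biomass mass balance (decay neglected): V·X = Y·Q·(S₀ − S)·θ_c, so V = 0.331 × 93.5 × (2740 − 17.2) × 10.5 / 2970 = 297.9 m³.
τ = V/Q = 297.9/93.5 = 3.186 d, or 76.47 h.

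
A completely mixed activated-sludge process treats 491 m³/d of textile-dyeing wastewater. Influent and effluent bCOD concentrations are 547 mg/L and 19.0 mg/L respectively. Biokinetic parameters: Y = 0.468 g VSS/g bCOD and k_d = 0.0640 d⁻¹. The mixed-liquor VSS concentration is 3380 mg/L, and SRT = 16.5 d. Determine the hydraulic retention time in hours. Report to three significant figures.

τ ≈ 14.1 h

From the SRT design equation V = Y Q (S₀−S) θ_c / [X (1 + k_d θ_c)] = 0.468 × 491 × (547 − 19.0) × 16.5 / [3380 × (1 + 0.0640 × 16.5)] = 2×10^6 / 6949 = 288.1 m³.
HRT = V/Q = 288.1 m³ / 491 m³·d⁻¹ = 0.5867 d × 24 = 14.08 h.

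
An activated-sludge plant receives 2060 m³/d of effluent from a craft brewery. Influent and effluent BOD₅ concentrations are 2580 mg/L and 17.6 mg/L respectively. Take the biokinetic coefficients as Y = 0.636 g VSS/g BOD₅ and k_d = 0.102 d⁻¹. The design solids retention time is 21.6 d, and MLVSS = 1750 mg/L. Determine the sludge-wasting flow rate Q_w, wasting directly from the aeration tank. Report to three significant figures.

Steady-state biomass mass balance: V·X·(1 + k_d·θ_c) = Y·Q·(S₀ − S)·θ_c, so V = 0.636 × 2060 × (2580 − 17.6) × 21.6 / [1750 × (1 + 0.102 × 21.6)] = 7.25×10^7 / 5606 = 12936 m³.
Wasting from the aeration tank: Q_w = V / θ_c = 12936 / 21.6 = 598.9 m³/d.

Q_w ≈ 599 m³/d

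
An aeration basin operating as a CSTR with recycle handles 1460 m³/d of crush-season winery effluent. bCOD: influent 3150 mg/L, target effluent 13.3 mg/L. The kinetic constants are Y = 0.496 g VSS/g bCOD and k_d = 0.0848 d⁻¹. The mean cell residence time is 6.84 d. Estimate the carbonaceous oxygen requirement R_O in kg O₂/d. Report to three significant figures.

The observed yield is Y_obs = Y/(1 + k_d·θ_c) = 0.496 / (1 + 0.0848 × 6.84) = 0.496 / 1.580 = 0.3139 g VSS per g bCOD removed.
Q·(S₀ − S) = 1460 × (3150 − 13.3) × 10⁻³ = 4580 kg/d removed.
P_X = Y_obs·Q·(S₀ − S) = 0.3139 × 4580 = 1438 kg VSS/d.
R_O = Q·(S₀ − S) − 1.42·P_X = 4580 − 1.42 × 1438 = 2538 kg O₂/d.

R_O ≈ 2540 kg O₂/d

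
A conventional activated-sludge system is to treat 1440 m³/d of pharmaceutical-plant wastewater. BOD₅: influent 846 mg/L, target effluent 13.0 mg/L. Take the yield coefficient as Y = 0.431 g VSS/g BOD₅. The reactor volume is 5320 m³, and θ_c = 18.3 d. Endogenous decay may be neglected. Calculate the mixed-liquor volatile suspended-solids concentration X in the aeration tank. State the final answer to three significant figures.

From V·X = Y·Q·(S₀ − S)·θ_c (decay neglected): X = 0.431 × 1440 × (846 − 13.0) × 18.3 / 5320 = 1778 mg/L.

X ≈ 1780 mg/L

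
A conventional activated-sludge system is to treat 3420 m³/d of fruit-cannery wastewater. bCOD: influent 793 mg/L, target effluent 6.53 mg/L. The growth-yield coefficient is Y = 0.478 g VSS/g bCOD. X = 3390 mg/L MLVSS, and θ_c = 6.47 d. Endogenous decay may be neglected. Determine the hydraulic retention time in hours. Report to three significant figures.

τ ≈ 17.2 h

Biomass mass balance (decay neglected): V·X = Y·Q·(S₀ − S)·θ_c, so V = 0.478 × 3420 × (793 − 6.53) × 6.47 / 3390 = 2454 m³.
Hydraulic retention time τ = V/Q = 2454 / 3420 = 0.7175 d = 17.22 h.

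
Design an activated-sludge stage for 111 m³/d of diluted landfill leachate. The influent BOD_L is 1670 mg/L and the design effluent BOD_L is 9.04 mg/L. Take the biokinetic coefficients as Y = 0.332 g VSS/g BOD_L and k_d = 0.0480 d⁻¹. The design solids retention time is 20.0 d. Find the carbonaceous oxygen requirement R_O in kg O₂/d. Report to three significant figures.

R_O ≈ 140 kg O₂/d

The observed yield is Y_obs = Y/(1 + k_d·θ_c) = 0.332 / (1 + 0.0480 × 20.0) = 0.332 / 1.960 = 0.1694 g VSS per g BOD_L removed.
Q·(S₀ − S) = 111 × (1670 − 9.04) × 10⁻³ = 184.4 kg/d removed.
Biomass synthesised: P_X = Y_obs × 184.4 = 31.23 kg VSS/d.
R_O = Q·ΔS − 1.42 P_X = 184.4 − 44.35 = 140.0 kg O₂/d.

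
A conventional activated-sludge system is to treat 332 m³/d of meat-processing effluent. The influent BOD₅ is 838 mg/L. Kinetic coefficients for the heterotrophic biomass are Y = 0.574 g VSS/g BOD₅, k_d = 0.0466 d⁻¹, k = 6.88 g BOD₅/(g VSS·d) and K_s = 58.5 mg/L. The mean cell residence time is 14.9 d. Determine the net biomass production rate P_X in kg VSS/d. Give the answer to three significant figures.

Effluent substrate depends only on kinetics and SRT: S = K_s(1 + k_d θ_c) / [θ_c(Yk − k_d) − 1] = 58.5 × (1 + 0.0466 × 14.9) / [14.9 × (0.574 × 6.88 − 0.0466) − 1] = 99.12 / 57.15 = 1.734 mg/L.
The observed yield is Y_obs = Y/(1 + k_d·θ_c) = 0.574 / (1 + 0.0466 × 14.9) = 0.574 / 1.694 = 0.3388 g VSS per g BOD₅ removed.
ΔS = 838 − 1.73 = 836.3 mg/L, so the substrate removal rate is 332 × 836.3/1000 = 277.6 kg BOD₅/d.
Biomass produced: P_X = Y_obs·Q·ΔS = 0.3388 × 277.6 ≈ 94.06 kg VSS/d.

P_X ≈ 94.1 kg VSS/d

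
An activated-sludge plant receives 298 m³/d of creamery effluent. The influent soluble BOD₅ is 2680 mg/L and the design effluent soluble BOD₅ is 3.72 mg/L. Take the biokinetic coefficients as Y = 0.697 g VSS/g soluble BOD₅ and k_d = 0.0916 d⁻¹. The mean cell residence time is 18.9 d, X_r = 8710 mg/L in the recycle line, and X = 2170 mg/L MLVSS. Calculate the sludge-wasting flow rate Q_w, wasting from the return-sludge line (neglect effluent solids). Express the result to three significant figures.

Q_w ≈ 23.4 m³/d

Steady-state biomass mass balance: V·X·(1 + k_d·θ_c) = Y·Q·(S₀ − S)·θ_c, so V = 0.697 × 298 × (2680 − 3.72) × 18.9 / [2170 × (1 + 0.0916 × 18.9)] = 1.05×10^7 / 5927 = 1773 m³.
Q_w = (V·X)/(θ_c X_r) = 1773 × 2170 / (18.9 × 8710) = 23.37 m³/d.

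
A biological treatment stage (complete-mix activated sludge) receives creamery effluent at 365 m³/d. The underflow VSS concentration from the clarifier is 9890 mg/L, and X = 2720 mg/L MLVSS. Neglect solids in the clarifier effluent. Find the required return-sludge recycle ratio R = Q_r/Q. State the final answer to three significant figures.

Solids balance on the clarifier gives (1+R)X = R·X_r, so R = X/(X_r − X) = 2720 / (9890 − 2720) = 0.3794.

R ≈ 0.379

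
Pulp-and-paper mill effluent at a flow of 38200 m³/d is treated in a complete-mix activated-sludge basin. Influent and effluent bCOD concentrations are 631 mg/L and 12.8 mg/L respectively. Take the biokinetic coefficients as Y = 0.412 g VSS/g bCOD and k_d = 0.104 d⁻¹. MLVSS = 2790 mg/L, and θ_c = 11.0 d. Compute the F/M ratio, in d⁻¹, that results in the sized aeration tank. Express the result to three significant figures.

F/M ≈ 0.483 d⁻¹

Rearranging the biomass balance for a CMAS with decay, V = Y·Q·ΔS·θ_c / [X·(1+k_d θ_c)] = 0.412 × 38200 × (631 − 12.8) × 11.0 / [2790 × (1 + 0.104 × 11.0)] = 1.07×10^8 / 5982 = 17892 m³.
Food-to-microorganism ratio F/M = Q S₀ / (V X) = 38200 × 631 / (17892 × 2790) = 0.4829 d⁻¹.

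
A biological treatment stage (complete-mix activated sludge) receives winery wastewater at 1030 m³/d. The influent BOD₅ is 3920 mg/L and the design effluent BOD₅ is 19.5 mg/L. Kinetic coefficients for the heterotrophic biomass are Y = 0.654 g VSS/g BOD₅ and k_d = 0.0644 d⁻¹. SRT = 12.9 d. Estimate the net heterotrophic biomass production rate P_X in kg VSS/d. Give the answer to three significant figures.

P_X ≈ 1440 kg VSS/d

Correct the yield for decay: Y_obs = Y/(1 + k_d θ_c) = 0.654 / (1 + 0.0644 × 12.9) = 0.654 / 1.831 = 0.3572.
Substrate removed = Q·(S₀ − S) = 1030 m³/d × (3920 − 19.5) g/m³ = 4.02×10^6 g/d = 4018 kg/d.
P_X = Y_obs · Q(S₀ − S) = 0.3572 × 4018 = 1435 kg VSS/d.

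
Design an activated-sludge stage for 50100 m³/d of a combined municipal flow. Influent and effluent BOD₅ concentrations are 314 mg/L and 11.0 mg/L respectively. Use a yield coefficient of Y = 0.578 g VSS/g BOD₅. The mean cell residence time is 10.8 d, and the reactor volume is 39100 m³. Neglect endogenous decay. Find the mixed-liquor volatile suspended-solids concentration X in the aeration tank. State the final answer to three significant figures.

From V·X = Y·Q·(S₀ − S)·θ_c (decay neglected): X = 0.578 × 50100 × (314 − 11.0) × 10.8 / 39100 = 2424 mg/L.

X ≈ 2420 mg/L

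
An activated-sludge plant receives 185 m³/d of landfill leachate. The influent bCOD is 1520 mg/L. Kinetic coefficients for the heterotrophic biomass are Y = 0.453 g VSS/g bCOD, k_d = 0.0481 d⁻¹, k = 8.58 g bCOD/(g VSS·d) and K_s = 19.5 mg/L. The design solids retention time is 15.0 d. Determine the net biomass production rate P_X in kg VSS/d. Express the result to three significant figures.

P_X ≈ 74.0 kg VSS/d

From the Monod/SRT balance for a CMAS, S = K_s·(1+k_d θ_c)/[θ_c·(Y k − k_d) − 1] = 19.5 × (1 + 0.0481 × 15.0) / [15.0 × (0.453 × 8.58 − 0.0481) − 1] = 33.57 / 56.58 = 0.5933 mg/L.
Observed yield with endogenous decay: Y_obs = Y / (1 + k_d·θ_c) = 0.453 / (1 + 0.0481 × 15.0) = 0.453 / 1.721 = 0.2631 g VSS/g bCOD.
Q·(S₀ − S) = 185 × (1520 − 0.593) × 10⁻³ = 281.1 kg/d removed.
Net biomass production P_X = Y_obs × Q·(S₀ − S) = 0.2631 × 281.1 = 73.97 kg VSS/d.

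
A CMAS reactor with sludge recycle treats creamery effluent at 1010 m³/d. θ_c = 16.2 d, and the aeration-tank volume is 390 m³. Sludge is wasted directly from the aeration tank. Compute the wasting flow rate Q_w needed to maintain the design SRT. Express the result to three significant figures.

Q_w ≈ 24.1 m³/d

Wasting from the aeration tank: Q_w = V / θ_c = 390.0 / 16.2 = 24.07 m³/d.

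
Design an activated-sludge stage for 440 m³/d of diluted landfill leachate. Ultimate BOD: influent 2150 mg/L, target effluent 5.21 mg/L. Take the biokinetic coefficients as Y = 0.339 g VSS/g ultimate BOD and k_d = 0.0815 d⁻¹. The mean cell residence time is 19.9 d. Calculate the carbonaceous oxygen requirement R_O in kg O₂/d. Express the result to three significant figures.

R_O ≈ 770 kg O₂/d

Observed yield with endogenous decay: Y_obs = Y / (1 + k_d·θ_c) = 0.339 / (1 + 0.0815 × 19.9) = 0.339 / 2.622 = 0.1293 g VSS/g ultimate BOD.
Substrate removed = Q·(S₀ − S) = 440 m³/d × (2150 − 5.21) g/m³ = 9.44×10^5 g/d = 943.7 kg/d.
P_X = Y_obs·Q·(S₀ − S) = 0.1293 × 943.7 = 122.0 kg VSS/d.
R_O = Q·ΔS − 1.42 P_X = 943.7 − 173.3 = 770.4 kg O₂/d.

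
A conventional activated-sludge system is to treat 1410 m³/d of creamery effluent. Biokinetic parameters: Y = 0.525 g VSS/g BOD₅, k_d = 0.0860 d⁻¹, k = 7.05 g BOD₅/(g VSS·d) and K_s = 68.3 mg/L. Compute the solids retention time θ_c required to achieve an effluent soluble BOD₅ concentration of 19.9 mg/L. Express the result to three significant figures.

From 1/θ_c = Y·k·S/(K_s + S) − k_d: Y·k·S/(K_s+S) = 0.525 × 7.05 × 19.9 / (68.3 + 19.9) = 0.8351 d⁻¹.
θ_c = 1/(μ − k_d) = 1/(0.8351 − 0.0860) = 1/0.7491 = 1.335 d.

θ_c ≈ 1.33 d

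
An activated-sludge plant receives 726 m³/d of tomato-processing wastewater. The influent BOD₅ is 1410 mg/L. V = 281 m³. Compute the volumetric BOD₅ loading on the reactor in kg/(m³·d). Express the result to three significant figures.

L_v = Q S₀ / V = 726 × 1410 × 10⁻³ / 281.0 = 3.643 kg/(m³·d).

L_v ≈ 3.64 kg BOD₅/(m³·d)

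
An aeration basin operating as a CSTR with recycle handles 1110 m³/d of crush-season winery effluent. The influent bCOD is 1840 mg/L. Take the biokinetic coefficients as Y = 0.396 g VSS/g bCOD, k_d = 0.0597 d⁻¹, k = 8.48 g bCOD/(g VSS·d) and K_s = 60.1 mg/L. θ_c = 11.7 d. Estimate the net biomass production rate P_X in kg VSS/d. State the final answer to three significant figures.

Effluent substrate depends only on kinetics and SRT: S = K_s(1 + k_d θ_c) / [θ_c(Yk − k_d) − 1] = 60.1 × (1 + 0.0597 × 11.7) / [11.7 × (0.396 × 8.48 − 0.0597) − 1] = 102.1 / 37.59 = 2.716 mg/L.
The observed yield is Y_obs = Y/(1 + k_d·θ_c) = 0.396 / (1 + 0.0597 × 11.7) = 0.396 / 1.698 = 0.2331 g VSS per g bCOD removed.
Mass of bCOD removed per day: Q(S₀ − S) = 1110 × 1837 g/m³ = 2039 kg/d.
Net biomass production P_X = Y_obs × Q·(S₀ − S) = 0.2331 × 2039 = 475.5 kg VSS/d.

P_X ≈ 475 kg VSS/d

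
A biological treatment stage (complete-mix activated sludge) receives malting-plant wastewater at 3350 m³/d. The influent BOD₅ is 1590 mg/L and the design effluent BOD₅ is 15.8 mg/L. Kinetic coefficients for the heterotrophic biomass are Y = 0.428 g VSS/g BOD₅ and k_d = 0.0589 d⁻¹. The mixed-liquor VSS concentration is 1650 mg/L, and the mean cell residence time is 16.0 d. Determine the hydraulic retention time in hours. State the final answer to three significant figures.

τ ≈ 80.7 h

Rearranging the biomass balance for a CMAS with decay, V = Y·Q·ΔS·θ_c / [X·(1+k_d θ_c)] = 0.428 × 3350 × (1590 − 15.8) × 16.0 / [1650 × (1 + 0.0589 × 16.0)] = 3.61×10^7 / 3205 = 11268 m³.
HRT = V/Q = 11268 m³ / 3350 m³·d⁻¹ = 3.364 d × 24 = 80.73 h.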